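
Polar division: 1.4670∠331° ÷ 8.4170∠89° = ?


r = 1.4670 / 8.4170 = 0.1743
theta = 331° - 89° = 242° = 242° (mod 360)

0.1743 cis(242°)


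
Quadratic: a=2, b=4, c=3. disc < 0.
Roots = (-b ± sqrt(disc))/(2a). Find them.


disc = 4^2 - 4*2*3 = 16 - 24 = -8
sqrt(|disc|) = sqrt(8) = 2.8284
Real part = -4/(2*2) = -1.0000
Imag part = 2.8284/(2*2) = 0.7071

-1.0000 ± 0.7071i


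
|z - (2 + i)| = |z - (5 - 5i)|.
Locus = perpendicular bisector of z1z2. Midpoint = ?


Equal distances means the locus is the perpendicular bisector of z1 and z2.
Midpoint = ((2+5)/2, (1+(-5))/2) = (3.5000, -2.0000)

Perpendicular bisector through (3.5000, -2.0000)


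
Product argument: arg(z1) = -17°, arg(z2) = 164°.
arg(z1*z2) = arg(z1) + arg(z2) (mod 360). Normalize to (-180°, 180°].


arg(z1*z2) = -17° + 164° = 147°
Normalized to (-180°, 180°]: 147°

147°


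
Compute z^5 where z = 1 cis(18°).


r^5 = 1^5 = 1
n*theta = 5*18° = 90° = 90° (mod 360)
a = 1*cos(90°) = 0
b = 1*sin(90°) = 1.0000

1 cis(90°) = 0 + 1.0000i


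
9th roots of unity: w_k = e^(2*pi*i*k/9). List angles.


The 9th roots of unity are cis(360k/9°) for k=0..8
Angle step = 360/9 = 40°
Primitive root: cis(40°)
Primitive root = 0.7660 + 0.6428i

9 roots at angles: 0°, 40°, 80°, 120°, 160°, 200°, 240°, 280°, 320°


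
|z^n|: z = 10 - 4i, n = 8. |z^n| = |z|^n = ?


|z| = sqrt(100+16) = sqrt(116) = 10.7703
|z^8| = |z|^8 = (sqrt(116))^8 = 116^4 = 181063936

|z^8| = 181063936


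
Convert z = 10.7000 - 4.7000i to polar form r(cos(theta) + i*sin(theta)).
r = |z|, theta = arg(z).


r = sqrt(114.49+22.09) = sqrt(136.58) = 11.6867
theta = atan2(-4.7, 10.7) = -23.7136 degrees

r = 11.6867, theta = -23.7136 degrees


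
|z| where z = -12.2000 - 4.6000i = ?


|z| = sqrt((-12.2)^2 + (-4.6)^2) = sqrt(148.84 + 21.16) = sqrt(170) = 13.0384

|z| = 13.0384


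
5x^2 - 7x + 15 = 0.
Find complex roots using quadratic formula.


disc = (-7)^2 - 4*5*15 = 49 - 300 = -251
sqrt(|disc|) = sqrt(251) = 15.8430
Real part = 7/(2*5) = 0.7000
Imag part = 15.8430/(2*5) = 1.5843

0.7000 ± 1.5843i


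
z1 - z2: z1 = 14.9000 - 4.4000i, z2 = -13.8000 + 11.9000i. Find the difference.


Real: 14.9 + 13.8 = 28.7
Imag: -4.4 - 11.9 = -16.3

28.7000 - 16.3000i


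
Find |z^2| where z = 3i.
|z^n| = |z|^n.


|z| = sqrt(0+9) = sqrt(9) = 3
|z^2| = |z|^2 = 3^2 = 9

|z^2| = 9


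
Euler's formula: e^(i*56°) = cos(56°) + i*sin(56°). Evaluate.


cos(56°) = 0.5592
sin(56°) = 0.8290

e^(i*56°) = 0.5592 + 0.8290i


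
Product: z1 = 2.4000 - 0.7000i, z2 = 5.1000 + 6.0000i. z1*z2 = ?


Real = 2.4*5.1 - (-0.7)*6 = 12.24 - (-4.2) = 16.44
Imag = 2.4*6 + 5.1*(-0.7) = 14.4 - (3.57) = 10.83

16.4400 + 10.8300i


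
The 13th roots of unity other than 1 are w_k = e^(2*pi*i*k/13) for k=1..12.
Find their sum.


With w = e^(2*pi*i/13), all 13 of the 13th roots of unity w^0 = 1, w, ..., w^(12) sum to 0: 1 + w + ... + w^(12) = (1 - w^13)/(1 - w) = 0 since w^13 = 1, w ≠ 1.
Removing the root 1: w + w^2 + ... + w^(12) = 0 - 1 = -1

Sum = -1


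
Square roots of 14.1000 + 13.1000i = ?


|z| = sqrt(198.81+171.61) = 19.2463
sqrt((|z|+a)/2) = sqrt((19.2463+14.1)/2) = sqrt(16.6731) = 4.0833
sqrt((|z|-a)/2) = sqrt((19.2463-14.1)/2) = sqrt(2.5731) = 1.6041

±(4.0833 + 1.6041i) i.e. 4.0833 + 1.6041i and -4.0833 - 1.6041i


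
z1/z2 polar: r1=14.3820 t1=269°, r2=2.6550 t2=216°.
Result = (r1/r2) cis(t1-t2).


r = 14.3820 / 2.6550 = 5.4169
theta = 269° - 216° = 53° = 53° (mod 360)

5.4169 cis(53°)


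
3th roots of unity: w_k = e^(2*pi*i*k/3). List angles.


The 3th roots of unity are cis(360k/3°) for k=0..2
Angle step = 360/3 = 120°
Primitive root: cis(120°)
Primitive root = -0.5000 + 0.8660i

3 roots at angles: 0°, 120°, 240°


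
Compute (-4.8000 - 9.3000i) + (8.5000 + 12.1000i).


Real: -4.8 + 8.5 = 3.7
Imag: -9.3 + 12.1 = 2.8

3.7000 + 2.8000i


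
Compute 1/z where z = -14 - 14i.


|z|^2 = 196+196 = 392
1/z = (-14 + 14i)/392

1/z = -0.0357 + 0.0357i


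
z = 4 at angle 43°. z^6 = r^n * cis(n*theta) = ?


r^6 = 4^6 = 4096
n*theta = 6*43° = 258° = 258° (mod 360)
a = 4096*cos(258°) = -851.6063
b = 4096*sin(258°) = -4006.4926

4096 cis(258°) = -851.6063 - 4006.4926i


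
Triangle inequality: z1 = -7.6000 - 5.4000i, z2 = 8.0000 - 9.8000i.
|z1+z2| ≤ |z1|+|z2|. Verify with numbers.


|z1| = sqrt((-7.6)^2 + (-5.4)^2) = sqrt(86.92) = 9.3231
|z2| = sqrt(8^2 + (-9.8)^2) = sqrt(160.04) = 12.6507
z1+z2 = 0.4000 - 15.2000i
|z1+z2| = sqrt(231.2) = 15.2053
|z1|+|z2| = 9.3231 + 12.6507 = 21.9738

|z1+z2| = 15.2053 ≤ |z1|+|z2| = 21.9738 (verified)


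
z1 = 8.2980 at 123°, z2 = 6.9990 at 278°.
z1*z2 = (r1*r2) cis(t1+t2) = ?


r = 8.2980 * 6.9990 = 58.0777
theta = 123° + 278° = 401° = 41° (mod 360)

58.0777 cis(41°)


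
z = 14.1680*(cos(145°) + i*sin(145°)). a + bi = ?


a = 14.1680*cos(145°) = 14.1680*(-0.81915) = -11.6057
b = 14.1680*sin(145°) = 14.1680*0.573576 = 8.1264

-11.6057 + 8.1264i


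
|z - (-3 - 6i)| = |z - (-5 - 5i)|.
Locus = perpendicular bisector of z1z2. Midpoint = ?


Equal distances means the locus is the perpendicular bisector of z1 and z2.
Midpoint = ((-3+(-5))/2, (-6+(-5))/2) = (-4.0000, -5.5000)

Perpendicular bisector through (-4.0000, -5.5000)


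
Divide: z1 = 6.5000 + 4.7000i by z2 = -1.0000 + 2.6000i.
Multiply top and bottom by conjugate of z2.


Conjugate of z2 = -1.0000 - 2.6000i
Numerator: (6.5000 + 4.7000i)(-1.0000 - 2.6000i) = 5.7200 - 21.6000i
Denominator: (-1)^2 + 2.6^2 = 7.76
Result = (5.7200 - 21.6000i)/7.76

0.7371 - 2.7835i


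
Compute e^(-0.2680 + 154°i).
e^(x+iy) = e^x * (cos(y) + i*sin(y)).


e^-0.2680 = 0.7649
cos(154°) = -0.8988
sin(154°) = 0.4384
Real = 0.7649*(-0.8988) = -0.6875
Imag = 0.7649*0.4384 = 0.3353

-0.6875 + 0.3353i


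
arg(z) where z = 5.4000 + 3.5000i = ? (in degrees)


Re = 5.4, Im = 3.5
arg = atan2(3.5, 5.4) = 32.9492 degrees

arg(z) = 32.9492 degrees


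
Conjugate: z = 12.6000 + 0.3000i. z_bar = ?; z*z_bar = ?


z_bar = 12.6000 - 0.3000i
z*z_bar = 12.6^2 + 0.3^2 = 158.76 + 0.09 = 158.85

z_bar = 12.6000 - 0.3000i, z*z_bar = 158.85


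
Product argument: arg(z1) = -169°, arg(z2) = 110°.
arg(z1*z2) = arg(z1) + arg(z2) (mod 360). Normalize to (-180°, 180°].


arg(z1*z2) = -169° + 110° = -59°
Normalized to (-180°, 180°]: -59°

-59°


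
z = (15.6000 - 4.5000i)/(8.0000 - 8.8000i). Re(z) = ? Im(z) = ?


Multiply by conjugate: (15.6000 - 4.5000i)(8.0000 + 8.8000i) / (8^2 + (-8.8)^2)
Numerator real = 15.6*8 - (4.5)*(-8.8) = 164.4
Numerator imag = -4.5*8 - 15.6*(-8.8) = 101.28
Denominator = 141.44
Re(z) = 164.4/141.44 = 1.1623
Im(z) = 101.28/141.44 = 0.7161

Re(z) = 1.1623, Im(z) = 0.7161


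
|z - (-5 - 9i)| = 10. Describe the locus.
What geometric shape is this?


|z - z0| = r is a circle with center z0 and radius r.
Center = (-5, -9), radius = 10

Circle with center (-5, -9) and radius 10


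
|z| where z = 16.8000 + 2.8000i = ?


|z| = sqrt(16.8^2 + 2.8^2) = sqrt(282.24 + 7.84) = sqrt(290.08) = 17.0317

|z| = 17.0317


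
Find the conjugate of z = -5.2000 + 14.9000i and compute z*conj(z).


z_bar = -5.2000 - 14.9000i
z*z_bar = (-5.2)^2 + 14.9^2 = 27.04 + 222.01 = 249.05

z_bar = -5.2000 - 14.9000i, z*z_bar = 249.05


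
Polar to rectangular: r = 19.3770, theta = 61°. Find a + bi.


a = 19.3770*cos(61°) = 19.3770*0.48481 = 9.3942
b = 19.3770*sin(61°) = 19.3770*0.87462 = 16.9475

9.3942 + 16.9475i


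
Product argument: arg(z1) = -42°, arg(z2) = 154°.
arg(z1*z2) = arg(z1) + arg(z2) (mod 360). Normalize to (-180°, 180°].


arg(z1*z2) = -42° + 154° = 112°
Normalized to (-180°, 180°]: 112°

112°


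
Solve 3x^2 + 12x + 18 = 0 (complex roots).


disc = 12^2 - 4*3*18 = 144 - 216 = -72
sqrt(|disc|) = sqrt(72) = 8.4853
Real part = -12/(2*3) = -2.0000
Imag part = 8.4853/(2*3) = 1.4142

-2.0000 ± 1.4142i


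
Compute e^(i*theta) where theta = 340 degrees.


cos(340°) = 0.9397
sin(340°) = -0.3420

e^(i*340°) = 0.9397 - 0.3420i


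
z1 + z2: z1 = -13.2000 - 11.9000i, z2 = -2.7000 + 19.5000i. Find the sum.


Real: -13.2 - 2.7 = -15.9
Imag: -11.9 + 19.5 = 7.6

-15.9000 + 7.6000i


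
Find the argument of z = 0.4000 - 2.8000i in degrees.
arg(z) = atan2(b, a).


Re = 0.4, Im = -2.8
arg = atan2(-2.8, 0.4) = -81.8699 degrees

arg(z) = -81.8699 degrees


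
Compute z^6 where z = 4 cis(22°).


r^6 = 4^6 = 4096
n*theta = 6*22° = 132° = 132° (mod 360)
a = 4096*cos(132°) = -2740.7590
b = 4096*sin(132°) = 3043.9212

4096 cis(132°) = -2740.7590 + 3043.9212i


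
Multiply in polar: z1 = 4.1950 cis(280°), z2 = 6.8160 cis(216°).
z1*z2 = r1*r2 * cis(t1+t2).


r = 4.1950 * 6.8160 = 28.5931
theta = 280° + 216° = 496° = 136° (mod 360)

28.5931 cis(136°)


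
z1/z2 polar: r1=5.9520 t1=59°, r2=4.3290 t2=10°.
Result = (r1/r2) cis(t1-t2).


r = 5.9520 / 4.3290 = 1.3749
theta = 59° - 10° = 49° = 49° (mod 360)

1.3749 cis(49°)


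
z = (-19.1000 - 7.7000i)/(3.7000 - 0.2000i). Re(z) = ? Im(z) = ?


Multiply by conjugate: (-19.1000 - 7.7000i)(3.7000 + 0.2000i) / (3.7^2 + (-0.2)^2)
Numerator real = -19.1*3.7 - (7.7)*(-0.2) = -69.13
Numerator imag = -7.7*3.7 - (-19.1)*(-0.2) = -32.31
Denominator = 13.73
Re(z) = -69.13/13.73 = -5.0350
Im(z) = -32.31/13.73 = -2.3532

Re(z) = -5.0350, Im(z) = -2.3532


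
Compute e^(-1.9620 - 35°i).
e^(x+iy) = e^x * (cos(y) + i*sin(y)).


e^-1.9620 = 0.1406
cos(-35°) = 0.8192
sin(-35°) = -0.5736
Real = 0.1406*0.8192 = 0.1152
Imag = 0.1406*(-0.5736) = -0.0806

0.1152 - 0.0806i


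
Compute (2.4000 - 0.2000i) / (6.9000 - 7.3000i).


Conjugate of z2 = 6.9000 + 7.3000i
Numerator: (2.4000 - 0.2000i)(6.9000 + 7.3000i) = 18.0200 + 16.1400i
Denominator: 6.9^2 + (-7.3)^2 = 100.9
Result = (18.0200 + 16.1400i)/100.9

0.1786 + 0.1600i


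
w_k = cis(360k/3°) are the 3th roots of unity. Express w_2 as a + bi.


Angle = 360*2/3 = 240°
a = cos(240°) = -0.5000
b = sin(240°) = -0.8660

-0.5000 - 0.8660i


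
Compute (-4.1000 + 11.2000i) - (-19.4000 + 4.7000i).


Real: -4.1 + 19.4 = 15.3
Imag: 11.2 - 4.7 = 6.5

15.3000 + 6.5000i


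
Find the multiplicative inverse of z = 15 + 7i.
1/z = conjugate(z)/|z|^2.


|z|^2 = 225+49 = 274
1/z = (15 - 7i)/274

1/z = 0.0547 - 0.0255i


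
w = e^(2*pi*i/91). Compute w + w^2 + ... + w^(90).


With w = e^(2*pi*i/91), all 91 of the 91th roots of unity w^0 = 1, w, ..., w^(90) sum to 0: 1 + w + ... + w^(90) = (1 - w^91)/(1 - w) = 0 since w^91 = 1, w ≠ 1.
Removing the root 1: w + w^2 + ... + w^(90) = 0 - 1 = -1

Sum = -1


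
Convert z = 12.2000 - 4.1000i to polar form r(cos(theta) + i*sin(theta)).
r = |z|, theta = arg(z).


r = sqrt(148.84+16.81) = sqrt(165.65) = 12.8705
theta = atan2(-4.1, 12.2) = -18.5757 degrees

r = 12.8705, theta = -18.5757 degrees


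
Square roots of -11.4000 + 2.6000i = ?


|z| = sqrt(129.96+6.76) = 11.6927
sqrt((|z|+a)/2) = sqrt((11.6927+(-11.4))/2) = sqrt(0.1464) = 0.3826
sqrt((|z|-a)/2) = sqrt((11.6927-(-11.4))/2) = sqrt(11.5464) = 3.3980

±(0.3826 + 3.3980i) i.e. 0.3826 + 3.3980i and -0.3826 - 3.3980i


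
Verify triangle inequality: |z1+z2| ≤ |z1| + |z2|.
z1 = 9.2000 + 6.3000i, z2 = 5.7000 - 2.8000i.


|z1| = sqrt(9.2^2 + 6.3^2) = sqrt(124.33) = 11.1503
|z2| = sqrt(5.7^2 + (-2.8)^2) = sqrt(40.33) = 6.3506
z1+z2 = 14.9000 + 3.5000i
|z1+z2| = sqrt(234.26) = 15.3056
|z1|+|z2| = 11.1503 + 6.3506 = 17.5009

|z1+z2| = 15.3056 ≤ |z1|+|z2| = 17.5009 (verified)


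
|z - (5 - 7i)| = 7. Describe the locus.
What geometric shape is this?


|z - z0| = r is a circle with center z0 and radius r.
Center = (5, -7), radius = 7

Circle with center (5, -7) and radius 7


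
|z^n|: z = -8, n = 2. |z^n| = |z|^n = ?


|z| = sqrt(64+0) = sqrt(64) = 8
|z^2| = |z|^2 = 8^2 = 64

|z^2| = 64


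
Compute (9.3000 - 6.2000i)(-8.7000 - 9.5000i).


Real = 9.3*(-8.7) - (-6.2)*(-9.5) = -80.91 - 58.9 = -139.81
Imag = 9.3*(-9.5) - (8.7)*(-6.2) = -88.35 + 53.94 = -34.41

-139.8100 - 34.4100i


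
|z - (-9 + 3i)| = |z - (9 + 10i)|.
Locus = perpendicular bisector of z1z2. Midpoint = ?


Equal distances means the locus is the perpendicular bisector of z1 and z2.
Midpoint = ((-9+9)/2, (3+10)/2) = (0, 6.5000)

Perpendicular bisector through (0, 6.5000)


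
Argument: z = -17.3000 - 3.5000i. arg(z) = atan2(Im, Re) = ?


Re = -17.3, Im = -3.5
arg = atan2(-3.5, -17.3) = -168.5627 degrees

arg(z) = -168.5627 degrees


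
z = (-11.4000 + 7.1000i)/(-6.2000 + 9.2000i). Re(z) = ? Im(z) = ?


Multiply by conjugate: (-11.4000 + 7.1000i)(-6.2000 - 9.2000i) / ((-6.2)^2 + 9.2^2)
Numerator real = -11.4*(-6.2) + 7.1*9.2 = 136
Numerator imag = 7.1*(-6.2) - (-11.4)*9.2 = 60.86
Denominator = 123.08
Re(z) = 136/123.08 = 1.1050
Im(z) = 60.86/123.08 = 0.4945

Re(z) = 1.1050, Im(z) = 0.4945


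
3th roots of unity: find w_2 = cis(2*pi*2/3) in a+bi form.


Angle = 360*2/3 = 240°
a = cos(240°) = -0.5000
b = sin(240°) = -0.8660

-0.5000 - 0.8660i


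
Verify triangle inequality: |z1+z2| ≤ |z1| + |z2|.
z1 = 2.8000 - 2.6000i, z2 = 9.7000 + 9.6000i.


|z1| = sqrt(2.8^2 + (-2.6)^2) = sqrt(14.6) = 3.8210
|z2| = sqrt(9.7^2 + 9.6^2) = sqrt(186.25) = 13.6473
z1+z2 = 12.5000 + 7.0000i
|z1+z2| = sqrt(205.25) = 14.3265
|z1|+|z2| = 3.8210 + 13.6473 = 17.4683

|z1+z2| = 14.3265 ≤ |z1|+|z2| = 17.4683 (verified)


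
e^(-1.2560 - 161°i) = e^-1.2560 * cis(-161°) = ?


e^-1.2560 = 0.2848
cos(-161°) = -0.9455
sin(-161°) = -0.3256
Real = 0.2848*(-0.9455) = -0.2693
Imag = 0.2848*(-0.3256) = -0.0927

-0.2693 - 0.0927i


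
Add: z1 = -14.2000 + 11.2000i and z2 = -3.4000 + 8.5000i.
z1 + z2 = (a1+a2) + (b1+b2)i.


Real: -14.2 - 3.4 = -17.6
Imag: 11.2 + 8.5 = 19.7

-17.6000 + 19.7000i


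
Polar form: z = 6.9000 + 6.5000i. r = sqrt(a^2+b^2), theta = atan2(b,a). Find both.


r = sqrt(47.61+42.25) = sqrt(89.86) = 9.4795
theta = atan2(6.5, 6.9) = 43.2902 degrees

r = 9.4795, theta = 43.2902 degrees


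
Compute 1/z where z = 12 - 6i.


|z|^2 = 144+36 = 180
1/z = (12 + 6i)/180

1/z = 0.0667 + 0.0333i


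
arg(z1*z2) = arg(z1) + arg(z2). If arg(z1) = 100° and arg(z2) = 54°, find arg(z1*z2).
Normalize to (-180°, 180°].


arg(z1*z2) = 100° + 54° = 154°
Normalized to (-180°, 180°]: 154°

154°


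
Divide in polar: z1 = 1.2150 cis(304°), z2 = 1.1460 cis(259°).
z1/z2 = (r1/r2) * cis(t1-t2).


r = 1.2150 / 1.1460 = 1.0602
theta = 304° - 259° = 45° = 45° (mod 360)

1.0602 cis(45°)


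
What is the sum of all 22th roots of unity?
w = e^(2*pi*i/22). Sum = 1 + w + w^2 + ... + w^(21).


The sum of all 22th roots of unity is 0.
Geometric series: (1 - w^22)/(1 - w) = (1-1)/(1-w) = 0 since w^22 = 1, w ≠ 1.
Alternatively: coefficient of z^21 in z^22 - 1 is 0.

0


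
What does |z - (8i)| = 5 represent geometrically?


|z - z0| = r is a circle with center z0 and radius r.
Center = (0, 8), radius = 5

Circle with center (0, 8) and radius 5


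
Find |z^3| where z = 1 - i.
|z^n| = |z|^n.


|z| = sqrt(1+1) = sqrt(2) = 1.4142
|z^3| = |z|^3 = (sqrt(2))^3 = 2*sqrt(2)

|z^3| = 2*sqrt(2) ≈ 2.8284


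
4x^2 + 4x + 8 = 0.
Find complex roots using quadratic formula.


disc = 4^2 - 4*4*8 = 16 - 128 = -112
sqrt(|disc|) = sqrt(112) = 10.5830
Real part = -4/(2*4) = -0.5000
Imag part = 10.5830/(2*4) = 1.3229

-0.5000 ± 1.3229i


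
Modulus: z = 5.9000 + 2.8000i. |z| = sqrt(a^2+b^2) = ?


|z| = sqrt(5.9^2 + 2.8^2) = sqrt(34.81 + 7.84) = sqrt(42.65) = 6.5307

|z| = 6.5307


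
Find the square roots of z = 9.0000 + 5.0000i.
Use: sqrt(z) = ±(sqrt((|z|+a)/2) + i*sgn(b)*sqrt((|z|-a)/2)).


|z| = sqrt(81+25) = 10.2956
sqrt((|z|+a)/2) = sqrt((10.2956+9)/2) = sqrt(9.6478) = 3.1061
sqrt((|z|-a)/2) = sqrt((10.2956-9)/2) = sqrt(0.6478) = 0.8049

±(3.1061 + 0.8049i) i.e. 3.1061 + 0.8049i and -3.1061 - 0.8049i


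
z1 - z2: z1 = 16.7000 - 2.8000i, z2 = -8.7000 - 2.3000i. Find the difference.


Real: 16.7 + 8.7 = 25.4
Imag: -2.8 + 2.3 = -0.5

25.4000 - 0.5000i


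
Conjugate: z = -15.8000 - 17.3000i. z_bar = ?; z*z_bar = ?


z_bar = -15.8000 + 17.3000i
z*z_bar = (-15.8)^2 + (-17.3)^2 = 249.64 + 299.29 = 548.93

z_bar = -15.8000 + 17.3000i, z*z_bar = 548.93


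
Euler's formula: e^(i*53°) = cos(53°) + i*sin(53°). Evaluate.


cos(53°) = 0.6018
sin(53°) = 0.7986

e^(i*53°) = 0.6018 + 0.7986i


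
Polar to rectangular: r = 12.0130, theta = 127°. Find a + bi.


a = 12.0130*cos(127°) = 12.0130*(-0.601815) = -7.2296
b = 12.0130*sin(127°) = 12.0130*0.798636 = 9.5940

-7.2296 + 9.5940i


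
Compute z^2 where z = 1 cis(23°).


r^2 = 1^2 = 1
n*theta = 2*23° = 46° = 46° (mod 360)
a = 1*cos(46°) = 0.6947
b = 1*sin(46°) = 0.7193

1 cis(46°) = 0.6947 + 0.7193i


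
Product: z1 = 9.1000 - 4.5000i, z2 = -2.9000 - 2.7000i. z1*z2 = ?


Real = 9.1*(-2.9) - (-4.5)*(-2.7) = -26.39 - 12.15 = -38.54
Imag = 9.1*(-2.7) - (2.9)*(-4.5) = -24.57 + 13.05 = -11.52

-38.5400 - 11.5200i


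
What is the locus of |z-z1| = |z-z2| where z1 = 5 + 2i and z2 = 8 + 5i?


Equal distances means the locus is the perpendicular bisector of z1 and z2.
Midpoint = ((5+8)/2, (2+5)/2) = (6.5000, 3.5000)

Perpendicular bisector through (6.5000, 3.5000)


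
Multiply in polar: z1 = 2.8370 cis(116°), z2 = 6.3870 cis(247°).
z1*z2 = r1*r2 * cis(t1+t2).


r = 2.8370 * 6.3870 = 18.1199
theta = 116° + 247° = 363° = 3° (mod 360)

18.1199 cis(3°)


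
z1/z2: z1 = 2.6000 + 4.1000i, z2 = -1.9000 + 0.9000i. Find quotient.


Conjugate of z2 = -1.9000 - 0.9000i
Numerator: (2.6000 + 4.1000i)(-1.9000 - 0.9000i) = -1.2500 - 10.1300i
Denominator: (-1.9)^2 + 0.9^2 = 4.42
Result = (-1.2500 - 10.1300i)/4.42

-0.2828 - 2.2919i


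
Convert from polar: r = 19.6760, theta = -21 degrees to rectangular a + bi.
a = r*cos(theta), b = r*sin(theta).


a = 19.6760*cos(-21°) = 19.6760*0.93358 = 18.3691
b = 19.6760*sin(-21°) = 19.6760*(-0.358368) = -7.0512

18.3691 - 7.0512i


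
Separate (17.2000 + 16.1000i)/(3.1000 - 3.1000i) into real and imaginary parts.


Multiply by conjugate: (17.2000 + 16.1000i)(3.1000 + 3.1000i) / (3.1^2 + (-3.1)^2)
Numerator real = 17.2*3.1 + 16.1*(-3.1) = 3.41
Numerator imag = 16.1*3.1 - 17.2*(-3.1) = 103.23
Denominator = 19.22
Re(z) = 3.41/19.22 = 0.1774
Im(z) = 103.23/19.22 = 5.3710

Re(z) = 0.1774, Im(z) = 5.3710


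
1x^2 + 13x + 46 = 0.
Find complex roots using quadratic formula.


disc = 13^2 - 4*1*46 = 169 - 184 = -15
sqrt(|disc|) = sqrt(15) = 3.8730
Real part = -13/(2*1) = -6.5000
Imag part = 3.8730/(2*1) = 1.9365

-6.5000 ± 1.9365i


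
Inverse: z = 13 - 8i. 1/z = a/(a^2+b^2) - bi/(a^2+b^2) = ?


|z|^2 = 169+64 = 233
1/z = (13 + 8i)/233

1/z = 0.0558 + 0.0343i


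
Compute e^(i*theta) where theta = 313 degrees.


cos(313°) = 0.6820
sin(313°) = -0.7314

e^(i*313°) = 0.6820 - 0.7314i


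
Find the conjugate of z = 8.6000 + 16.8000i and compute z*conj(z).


z_bar = 8.6000 - 16.8000i
z*z_bar = 8.6^2 + 16.8^2 = 73.96 + 282.24 = 356.2

z_bar = 8.6000 - 16.8000i, z*z_bar = 356.2


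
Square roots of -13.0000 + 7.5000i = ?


|z| = sqrt(169+56.25) = 15.0083
sqrt((|z|+a)/2) = sqrt((15.0083+(-13))/2) = sqrt(1.0042) = 1.0021
sqrt((|z|-a)/2) = sqrt((15.0083-(-13))/2) = sqrt(14.0042) = 3.7422

±(1.0021 + 3.7422i) i.e. 1.0021 + 3.7422i and -1.0021 - 3.7422i


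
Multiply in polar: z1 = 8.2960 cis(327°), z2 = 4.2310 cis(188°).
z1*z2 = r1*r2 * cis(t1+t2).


r = 8.2960 * 4.2310 = 35.1004
theta = 327° + 188° = 515° = 155° (mod 360)

35.1004 cis(155°)


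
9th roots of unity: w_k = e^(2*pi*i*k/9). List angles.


The 9th roots of unity are cis(360k/9°) for k=0..8
Angle step = 360/9 = 40°
Primitive root: cis(40°)
Primitive root = 0.7660 + 0.6428i

9 roots at angles: 0°, 40°, 80°, 120°, 160°, 200°, 240°, 280°, 320°


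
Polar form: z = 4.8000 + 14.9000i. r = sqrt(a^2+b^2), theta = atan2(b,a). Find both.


r = sqrt(23.04+222.01) = sqrt(245.05) = 15.6541
theta = atan2(14.9, 4.8) = 72.1438 degrees

r = 15.6541, theta = 72.1438 degrees


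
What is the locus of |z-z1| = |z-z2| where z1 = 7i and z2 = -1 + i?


Equal distances means the locus is the perpendicular bisector of z1 and z2.
Midpoint = ((0+(-1))/2, (7+1)/2) = (-0.5000, 4.0000)

Perpendicular bisector through (-0.5000, 4.0000)


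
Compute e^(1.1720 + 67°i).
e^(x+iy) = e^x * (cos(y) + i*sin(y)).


e^1.1720 = 3.22844
cos(67°) = 0.390731
sin(67°) = 0.9205
Real = 3.22844*0.390731 = 1.2615
Imag = 3.22844*0.9205 = 2.9718

1.2615 + 2.9718i


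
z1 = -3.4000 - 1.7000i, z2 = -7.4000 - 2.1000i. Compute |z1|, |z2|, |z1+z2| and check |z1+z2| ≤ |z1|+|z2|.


|z1| = sqrt((-3.4)^2 + (-1.7)^2) = sqrt(14.45) = 3.8013
|z2| = sqrt((-7.4)^2 + (-2.1)^2) = sqrt(59.17) = 7.6922
z1+z2 = -10.8000 - 3.8000i
|z1+z2| = sqrt(131.08) = 11.4490
|z1|+|z2| = 3.8013 + 7.6922 = 11.4935

|z1+z2| = 11.4490 ≤ |z1|+|z2| = 11.4935 (verified)


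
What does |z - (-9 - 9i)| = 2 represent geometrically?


|z - z0| = r is a circle with center z0 and radius r.
Center = (-9, -9), radius = 2

Circle with center (-9, -9) and radius 2


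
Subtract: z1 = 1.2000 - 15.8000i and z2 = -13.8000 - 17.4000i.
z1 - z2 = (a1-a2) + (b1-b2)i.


Real: 1.2 + 13.8 = 15
Imag: -15.8 + 17.4 = 1.6

15.0000 + 1.6000i


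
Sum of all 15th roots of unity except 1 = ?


With w = e^(2*pi*i/15), all 15 of the 15th roots of unity w^0 = 1, w, ..., w^(14) sum to 0: 1 + w + ... + w^(14) = (1 - w^15)/(1 - w) = 0 since w^15 = 1, w ≠ 1.
Removing the root 1: w + w^2 + ... + w^(14) = 0 - 1 = -1

Sum = -1


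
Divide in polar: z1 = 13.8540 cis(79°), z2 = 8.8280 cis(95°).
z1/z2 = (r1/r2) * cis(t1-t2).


r = 13.8540 / 8.8280 = 1.5693
theta = 79° - 95° = -16° = 344° (mod 360)

1.5693 cis(344°)


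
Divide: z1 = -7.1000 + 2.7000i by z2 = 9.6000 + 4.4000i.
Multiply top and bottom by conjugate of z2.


Conjugate of z2 = 9.6000 - 4.4000i
Numerator: (-7.1000 + 2.7000i)(9.6000 - 4.4000i) = -56.2800 + 57.1600i
Denominator: 9.6^2 + 4.4^2 = 111.52
Result = (-56.2800 + 57.1600i)/111.52

-0.5047 + 0.5126i


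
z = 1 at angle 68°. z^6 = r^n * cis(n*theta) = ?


r^6 = 1^6 = 1
n*theta = 6*68° = 408° = 48° (mod 360)
a = 1*cos(48°) = 0.6691
b = 1*sin(48°) = 0.7431

1 cis(48°) = 0.6691 + 0.7431i


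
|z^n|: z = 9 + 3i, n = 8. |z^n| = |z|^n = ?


|z| = sqrt(81+9) = sqrt(90) = 9.4868
|z^8| = |z|^8 = (sqrt(90))^8 = 90^4 = 65610000

|z^8| = 65610000


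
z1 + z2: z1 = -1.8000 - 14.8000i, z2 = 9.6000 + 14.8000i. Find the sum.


Real: -1.8 + 9.6 = 7.8
Imag: -14.8 + 14.8 = 0

7.8000


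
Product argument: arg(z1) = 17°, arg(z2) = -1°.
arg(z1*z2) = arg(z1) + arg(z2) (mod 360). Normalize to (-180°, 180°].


arg(z1*z2) = 17° - 1° = 16°
Normalized to (-180°, 180°]: 16°

16°


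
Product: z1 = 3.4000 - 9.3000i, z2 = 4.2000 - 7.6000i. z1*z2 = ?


Real = 3.4*4.2 - (-9.3)*(-7.6) = 14.28 - 70.68 = -56.4
Imag = 3.4*(-7.6) + 4.2*(-9.3) = -25.84 - (39.06) = -64.9

-56.4000 - 64.9000i


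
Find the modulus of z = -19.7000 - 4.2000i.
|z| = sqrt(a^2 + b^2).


|z| = sqrt((-19.7)^2 + (-4.2)^2) = sqrt(388.09 + 17.64) = sqrt(405.73) = 20.1427

|z| = 20.1427


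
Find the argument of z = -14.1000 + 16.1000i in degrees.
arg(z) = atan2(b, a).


Re = -14.1, Im = 16.1
arg = atan2(16.1, -14.1) = 131.2111 degrees

arg(z) = 131.2111 degrees


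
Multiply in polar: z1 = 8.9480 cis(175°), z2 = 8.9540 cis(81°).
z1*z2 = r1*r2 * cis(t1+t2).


r = 8.9480 * 8.9540 = 80.1204
theta = 175° + 81° = 256° = 256° (mod 360)

80.1204 cis(256°)


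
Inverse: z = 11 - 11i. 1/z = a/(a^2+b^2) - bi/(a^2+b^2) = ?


|z|^2 = 121+121 = 242
1/z = (11 + 11i)/242

1/z = 0.0455 + 0.0455i


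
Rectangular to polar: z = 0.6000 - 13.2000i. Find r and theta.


r = sqrt(0.36+174.24) = sqrt(174.6) = 13.2136
theta = atan2(-13.2, 0.6) = -87.3974 degrees

r = 13.2136, theta = -87.3974 degrees


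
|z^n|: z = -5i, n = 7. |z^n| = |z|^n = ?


|z| = sqrt(0+25) = sqrt(25) = 5
|z^7| = |z|^7 = 5^7 = 78125

|z^7| = 78125


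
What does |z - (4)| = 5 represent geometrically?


|z - z0| = r is a circle with center z0 and radius r.
Center = (4, 0), radius = 5

Circle with center (4, 0) and radius 5


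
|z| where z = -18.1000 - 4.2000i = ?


|z| = sqrt((-18.1)^2 + (-4.2)^2) = sqrt(327.61 + 17.64) = sqrt(345.25) = 18.5809

|z| = 18.5809


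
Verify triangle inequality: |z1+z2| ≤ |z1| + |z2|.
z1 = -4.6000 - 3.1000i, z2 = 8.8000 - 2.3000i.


|z1| = sqrt((-4.6)^2 + (-3.1)^2) = sqrt(30.77) = 5.5471
|z2| = sqrt(8.8^2 + (-2.3)^2) = sqrt(82.73) = 9.0956
z1+z2 = 4.2000 - 5.4000i
|z1+z2| = sqrt(46.8) = 6.8411
|z1|+|z2| = 5.5471 + 9.0956 = 14.6427

|z1+z2| = 6.8411 ≤ |z1|+|z2| = 14.6427 (verified)


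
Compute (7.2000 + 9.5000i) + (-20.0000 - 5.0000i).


Real: 7.2 - 20 = -12.8
Imag: 9.5 - 5 = 4.5

-12.8000 + 4.5000i


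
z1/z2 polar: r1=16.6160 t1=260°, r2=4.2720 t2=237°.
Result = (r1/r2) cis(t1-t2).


r = 16.6160 / 4.2720 = 3.8895
theta = 260° - 237° = 23° = 23° (mod 360)

3.8895 cis(23°)


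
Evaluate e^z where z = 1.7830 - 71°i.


e^1.7830 = 5.9477
cos(-71°) = 0.32557
sin(-71°) = -0.9455
Real = 5.9477*0.32557 = 1.9364
Imag = 5.9477*(-0.9455) = -5.6236

1.9364 - 5.6236i


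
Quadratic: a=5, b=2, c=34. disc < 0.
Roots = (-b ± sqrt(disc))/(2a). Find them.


disc = 2^2 - 4*5*34 = 4 - 680 = -676
sqrt(|disc|) = sqrt(676) = 26.0000
Real part = -2/(2*5) = -0.2000
Imag part = 26.0000/(2*5) = 2.6000

-0.2000 ± 2.6000i


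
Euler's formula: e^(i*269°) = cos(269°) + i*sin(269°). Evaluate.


cos(269°) = -0.0175
sin(269°) = -0.9998

e^(i*269°) = -0.0175 - 0.9998i


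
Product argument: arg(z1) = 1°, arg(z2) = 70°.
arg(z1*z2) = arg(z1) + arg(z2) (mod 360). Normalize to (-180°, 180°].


arg(z1*z2) = 1° + 70° = 71°
Normalized to (-180°, 180°]: 71°

71°


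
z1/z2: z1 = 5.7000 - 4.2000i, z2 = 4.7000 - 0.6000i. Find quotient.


Conjugate of z2 = 4.7000 + 0.6000i
Numerator: (5.7000 - 4.2000i)(4.7000 + 0.6000i) = 29.3100 - 16.3200i
Denominator: 4.7^2 + (-0.6)^2 = 22.45
Result = (29.3100 - 16.3200i)/22.45

1.3056 - 0.7269i


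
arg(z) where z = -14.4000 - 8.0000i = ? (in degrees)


Re = -14.4, Im = -8
arg = atan2(-8, -14.4) = -150.9454 degrees

arg(z) = -150.9454 degrees


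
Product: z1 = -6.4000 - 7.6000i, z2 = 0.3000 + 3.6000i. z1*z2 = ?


Real = -6.4*0.3 - (-7.6)*3.6 = -1.92 - (-27.36) = 25.44
Imag = -6.4*3.6 + 0.3*(-7.6) = -23.04 - (2.28) = -25.32

25.4400 - 25.3200i


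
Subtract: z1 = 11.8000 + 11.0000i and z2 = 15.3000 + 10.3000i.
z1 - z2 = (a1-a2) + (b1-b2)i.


Real: 11.8 - 15.3 = -3.5
Imag: 11 - 10.3 = 0.7

-3.5000 + 0.7000i


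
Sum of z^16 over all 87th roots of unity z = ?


The roots are w_k = w^k with w = e^(2*pi*i/87), and (w^k)^16 = (w^16)^k.
So S = 1 + u + u^2 + ... + u^(86) with u = w^16.
16 = 0*87 + 16, so 16 is not a multiple of 87: u = w^16 ≠ 1 (w is a primitive 87th root), while u^87 = (w^87)^16 = 1.
Geometric series: S = (1 - u^87)/(1 - u) = (1 - 1)/(1 - u) = 0

S = 0


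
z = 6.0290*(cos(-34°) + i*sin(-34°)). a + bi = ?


a = 6.0290*cos(-34°) = 6.0290*0.82904 = 4.9983
b = 6.0290*sin(-34°) = 6.0290*(-0.5592) = -3.3714

4.9983 - 3.3714i


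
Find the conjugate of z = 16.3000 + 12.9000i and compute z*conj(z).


z_bar = 16.3000 - 12.9000i
z*z_bar = 16.3^2 + 12.9^2 = 265.69 + 166.41 = 432.1

z_bar = 16.3000 - 12.9000i, z*z_bar = 432.1


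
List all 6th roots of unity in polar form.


The 6th roots of unity are cis(360k/6°) for k=0..5
Angle step = 360/6 = 60°
Primitive root: cis(60°)
Primitive root = 0.5000 + 0.8660i

6 roots at angles: 0°, 60°, 120°, 180°, 240°, 300°


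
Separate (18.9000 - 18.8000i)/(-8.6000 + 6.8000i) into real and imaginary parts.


Multiply by conjugate: (18.9000 - 18.8000i)(-8.6000 - 6.8000i) / ((-8.6)^2 + 6.8^2)
Numerator real = 18.9*(-8.6) - (18.8)*6.8 = -290.38
Numerator imag = -18.8*(-8.6) - 18.9*6.8 = 33.16
Denominator = 120.2
Re(z) = -290.38/120.2 = -2.4158
Im(z) = 33.16/120.2 = 0.2759

Re(z) = -2.4158, Im(z) = 0.2759


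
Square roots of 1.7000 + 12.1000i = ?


|z| = sqrt(2.89+146.41) = 12.2188
sqrt((|z|+a)/2) = sqrt((12.2188+1.7)/2) = sqrt(6.9594) = 2.6381
sqrt((|z|-a)/2) = sqrt((12.2188-1.7)/2) = sqrt(5.2594) = 2.2933

±(2.6381 + 2.2933i) i.e. 2.6381 + 2.2933i and -2.6381 - 2.2933i


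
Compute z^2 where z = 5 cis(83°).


r^2 = 5^2 = 25
n*theta = 2*83° = 166° = 166° (mod 360)
a = 25*cos(166°) = -24.2574
b = 25*sin(166°) = 6.0480

25 cis(166°) = -24.2574 + 6.0480i


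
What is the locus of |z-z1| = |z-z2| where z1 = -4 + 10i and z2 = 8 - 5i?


Equal distances means the locus is the perpendicular bisector of z1 and z2.
Midpoint = ((-4+8)/2, (10+(-5))/2) = (2.0000, 2.5000)

Perpendicular bisector through (2.0000, 2.5000)


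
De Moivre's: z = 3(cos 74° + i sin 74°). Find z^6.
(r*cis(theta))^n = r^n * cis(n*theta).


r^6 = 3^6 = 729
n*theta = 6*74° = 444° = 84° (mod 360)
a = 729*cos(84°) = 76.2012
b = 729*sin(84°) = 725.0065

729 cis(84°) = 76.2012 + 725.0065i


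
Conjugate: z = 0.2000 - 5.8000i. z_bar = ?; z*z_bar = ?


z_bar = 0.2000 + 5.8000i
z*z_bar = 0.2^2 + (-5.8)^2 = 0.04 + 33.64 = 33.68

z_bar = 0.2000 + 5.8000i, z*z_bar = 33.68


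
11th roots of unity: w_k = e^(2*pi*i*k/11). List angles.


The 11th roots of unity are cis(360k/11°) for k=0..10
Angle step = 360/11 = 32.7273°
Primitive root: cis(32.7273°)
Primitive root = 0.8413 + 0.5406i

11 roots at angles: 0°, 32.7273°, 65.4545°, 98.1818°, 130.9091°, 163.6364°, 196.3636°, 229.0909°, 261.8182°, 294.5455°, 327.2727°


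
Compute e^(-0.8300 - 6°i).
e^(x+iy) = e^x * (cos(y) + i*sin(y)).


e^-0.8300 = 0.43605
cos(-6°) = 0.9945
sin(-6°) = -0.1045
Real = 0.43605*0.9945 = 0.4337
Imag = 0.43605*(-0.1045) = -0.0456

0.4337 - 0.0456i


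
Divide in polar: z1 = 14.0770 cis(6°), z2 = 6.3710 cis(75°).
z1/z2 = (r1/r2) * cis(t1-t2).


r = 14.0770 / 6.3710 = 2.2095
theta = 6° - 75° = -69° = 291° (mod 360)

2.2095 cis(291°)


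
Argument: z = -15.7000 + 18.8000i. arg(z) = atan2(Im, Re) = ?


Re = -15.7, Im = 18.8
arg = atan2(18.8, -15.7) = 129.8655 degrees

arg(z) = 129.8655 degrees


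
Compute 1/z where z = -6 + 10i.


|z|^2 = 36+100 = 136
1/z = (-6 - 10i)/136

1/z = -0.0441 - 0.0735i


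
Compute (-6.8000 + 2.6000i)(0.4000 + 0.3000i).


Real = -6.8*0.4 - 2.6*0.3 = -2.72 - 0.78 = -3.5
Imag = -6.8*0.3 + 0.4*2.6 = -2.04 + 1.04 = -1

-3.5000 - i


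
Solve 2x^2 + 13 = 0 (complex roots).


disc = 0^2 - 4*2*13 = 0 - 104 = -104
sqrt(|disc|) = sqrt(104) = 10.1980
Real part = 0/(2*2) = 0
Imag part = 10.1980/(2*2) = 2.5495

0 ± 2.5495i


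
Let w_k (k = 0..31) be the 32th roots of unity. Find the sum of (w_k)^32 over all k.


The roots are w_k = w^k with w = e^(2*pi*i/32), and (w^k)^32 = (w^32)^k.
So S = 1 + u + u^2 + ... + u^(31) with u = w^32.
32 = 1*32 + 0, so 32 is a multiple of 32 and u = (w^32)^1 = 1.
Every one of the 32 terms equals 1: S = 32

S = 32


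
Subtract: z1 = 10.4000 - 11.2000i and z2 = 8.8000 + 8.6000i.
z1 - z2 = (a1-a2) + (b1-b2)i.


Real: 10.4 - 8.8 = 1.6
Imag: -11.2 - 8.6 = -19.8

1.6000 - 19.8000i


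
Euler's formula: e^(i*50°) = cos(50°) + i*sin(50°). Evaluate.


cos(50°) = 0.6428
sin(50°) = 0.7660

e^(i*50°) = 0.6428 + 0.7660i


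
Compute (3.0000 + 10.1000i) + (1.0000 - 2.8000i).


Real: 3 + 1 = 4
Imag: 10.1 - 2.8 = 7.3

4.0000 + 7.3000i


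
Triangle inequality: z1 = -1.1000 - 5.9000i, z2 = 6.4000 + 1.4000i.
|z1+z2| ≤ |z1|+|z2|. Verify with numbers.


|z1| = sqrt((-1.1)^2 + (-5.9)^2) = sqrt(36.02) = 6.0017
|z2| = sqrt(6.4^2 + 1.4^2) = sqrt(42.92) = 6.5513
z1+z2 = 5.3000 - 4.5000i
|z1+z2| = sqrt(48.34) = 6.9527
|z1|+|z2| = 6.0017 + 6.5513 = 12.5530

|z1+z2| = 6.9527 ≤ |z1|+|z2| = 12.5530 (verified)


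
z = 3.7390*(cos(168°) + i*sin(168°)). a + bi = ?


a = 3.7390*cos(168°) = 3.7390*(-0.97815) = -3.6573
b = 3.7390*sin(168°) = 3.7390*0.20791 = 0.7774

-3.6573 + 0.7774i


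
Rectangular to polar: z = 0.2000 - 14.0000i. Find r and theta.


r = sqrt(0.04+196) = sqrt(196.04) = 14.0014
theta = atan2(-14, 0.2) = -89.1815 degrees

r = 14.0014, theta = -89.1815 degrees


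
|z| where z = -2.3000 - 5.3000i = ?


|z| = sqrt((-2.3)^2 + (-5.3)^2) = sqrt(5.29 + 28.09) = sqrt(33.38) = 5.7775

|z| = 5.7775


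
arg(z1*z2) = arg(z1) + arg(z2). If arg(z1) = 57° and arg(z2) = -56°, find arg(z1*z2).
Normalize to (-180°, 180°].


arg(z1*z2) = 57° - 56° = 1°
Normalized to (-180°, 180°]: 1°

1°


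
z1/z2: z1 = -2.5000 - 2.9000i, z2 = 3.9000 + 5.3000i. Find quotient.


Conjugate of z2 = 3.9000 - 5.3000i
Numerator: (-2.5000 - 2.9000i)(3.9000 - 5.3000i) = -25.1200 + 1.9400i
Denominator: 3.9^2 + 5.3^2 = 43.3
Result = (-25.1200 + 1.9400i)/43.3

-0.5801 + 0.0448i


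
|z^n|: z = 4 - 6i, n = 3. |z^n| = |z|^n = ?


|z| = sqrt(16+36) = sqrt(52) = 7.2111
|z^3| = |z|^3 = (sqrt(52))^3 = 52*sqrt(52)

|z^3| = 52*sqrt(52) ≈ 374.9773


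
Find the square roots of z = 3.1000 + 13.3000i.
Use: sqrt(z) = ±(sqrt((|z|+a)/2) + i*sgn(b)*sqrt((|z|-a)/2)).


|z| = sqrt(9.61+176.89) = 13.6565
sqrt((|z|+a)/2) = sqrt((13.6565+3.1)/2) = sqrt(8.3783) = 2.8945
sqrt((|z|-a)/2) = sqrt((13.6565-3.1)/2) = sqrt(5.2783) = 2.2974

±(2.8945 + 2.2974i) i.e. 2.8945 + 2.2974i and -2.8945 - 2.2974i


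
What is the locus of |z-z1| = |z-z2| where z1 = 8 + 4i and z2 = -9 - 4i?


Equal distances means the locus is the perpendicular bisector of z1 and z2.
Midpoint = ((8+(-9))/2, (4+(-4))/2) = (-0.5000, 0)

Perpendicular bisector through (-0.5000, 0)


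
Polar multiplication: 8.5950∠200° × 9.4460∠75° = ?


r = 8.5950 * 9.4460 = 81.1884
theta = 200° + 75° = 275° = 275° (mod 360)

81.1884 cis(275°)


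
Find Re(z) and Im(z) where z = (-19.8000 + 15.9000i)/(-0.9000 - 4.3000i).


Multiply by conjugate: (-19.8000 + 15.9000i)(-0.9000 + 4.3000i) / ((-0.9)^2 + (-4.3)^2)
Numerator real = -19.8*(-0.9) + 15.9*(-4.3) = -50.55
Numerator imag = 15.9*(-0.9) - (-19.8)*(-4.3) = -99.45
Denominator = 19.3
Re(z) = -50.55/19.3 = -2.6192
Im(z) = -99.45/19.3 = -5.1528

Re(z) = -2.6192, Im(z) = -5.1528


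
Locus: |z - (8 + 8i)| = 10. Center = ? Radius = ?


|z - z0| = r is a circle with center z0 and radius r.
Center = (8, 8), radius = 10

Circle with center (8, 8) and radius 10


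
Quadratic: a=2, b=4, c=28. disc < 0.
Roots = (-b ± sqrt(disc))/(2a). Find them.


disc = 4^2 - 4*2*28 = 16 - 224 = -208
sqrt(|disc|) = sqrt(208) = 14.4222
Real part = -4/(2*2) = -1.0000
Imag part = 14.4222/(2*2) = 3.6056

-1.0000 ± 3.6056i


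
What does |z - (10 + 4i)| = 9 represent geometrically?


|z - z0| = r is a circle with center z0 and radius r.
Center = (10, 4), radius = 9

Circle with center (10, 4) and radius 9


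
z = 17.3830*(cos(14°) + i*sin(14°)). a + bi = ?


a = 17.3830*cos(14°) = 17.3830*0.9703 = 16.8667
b = 17.3830*sin(14°) = 17.3830*0.24192 = 4.2053

16.8667 + 4.2053i


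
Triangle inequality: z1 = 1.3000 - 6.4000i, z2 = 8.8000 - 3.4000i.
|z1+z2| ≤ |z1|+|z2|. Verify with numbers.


|z1| = sqrt(1.3^2 + (-6.4)^2) = sqrt(42.65) = 6.5307
|z2| = sqrt(8.8^2 + (-3.4)^2) = sqrt(89) = 9.4340
z1+z2 = 10.1000 - 9.8000i
|z1+z2| = sqrt(198.05) = 14.0730
|z1|+|z2| = 6.5307 + 9.4340 = 15.9647

|z1+z2| = 14.0730 ≤ |z1|+|z2| = 15.9647 (verified)


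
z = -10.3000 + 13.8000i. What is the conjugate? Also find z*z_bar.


z_bar = -10.3000 - 13.8000i
z*z_bar = (-10.3)^2 + 13.8^2 = 106.09 + 190.44 = 296.53

z_bar = -10.3000 - 13.8000i, z*z_bar = 296.53


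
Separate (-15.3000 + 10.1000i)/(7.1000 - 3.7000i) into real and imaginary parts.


Multiply by conjugate: (-15.3000 + 10.1000i)(7.1000 + 3.7000i) / (7.1^2 + (-3.7)^2)
Numerator real = -15.3*7.1 + 10.1*(-3.7) = -146
Numerator imag = 10.1*7.1 - (-15.3)*(-3.7) = 15.1
Denominator = 64.1
Re(z) = -146/64.1 = -2.2777
Im(z) = 15.1/64.1 = 0.2356

Re(z) = -2.2777, Im(z) = 0.2356


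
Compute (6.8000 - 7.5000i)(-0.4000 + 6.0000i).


Real = 6.8*(-0.4) - (-7.5)*6 = -2.72 - (-45) = 42.28
Imag = 6.8*6 - (0.4)*(-7.5) = 40.8 + 3 = 43.8

42.2800 + 43.8000i


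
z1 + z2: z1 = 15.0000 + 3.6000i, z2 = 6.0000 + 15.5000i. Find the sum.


Real: 15 + 6 = 21
Imag: 3.6 + 15.5 = 19.1

21.0000 + 19.1000i


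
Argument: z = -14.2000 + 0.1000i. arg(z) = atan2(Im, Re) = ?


Re = -14.2, Im = 0.1
arg = atan2(0.1, -14.2) = 179.5965 degrees

arg(z) = 179.5965 degrees


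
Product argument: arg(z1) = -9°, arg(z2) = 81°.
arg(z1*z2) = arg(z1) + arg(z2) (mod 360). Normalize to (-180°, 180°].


arg(z1*z2) = -9° + 81° = 72°
Normalized to (-180°, 180°]: 72°

72°


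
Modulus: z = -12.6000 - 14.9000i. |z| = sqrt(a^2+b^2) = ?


|z| = sqrt((-12.6)^2 + (-14.9)^2) = sqrt(158.76 + 222.01) = sqrt(380.77) = 19.5133

|z| = 19.5133


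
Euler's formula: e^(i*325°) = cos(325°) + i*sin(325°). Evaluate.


cos(325°) = 0.8192
sin(325°) = -0.5736

e^(i*325°) = 0.8192 - 0.5736i


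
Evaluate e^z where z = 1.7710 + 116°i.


e^1.7710 = 5.8767
cos(116°) = -0.43837
sin(116°) = 0.8988
Real = 5.8767*(-0.43837) = -2.5762
Imag = 5.8767*0.8988 = 5.2820

-2.5762 + 5.2820i


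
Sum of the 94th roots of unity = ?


The sum of all 94th roots of unity is 0.
Geometric series: (1 - w^94)/(1 - w) = (1-1)/(1-w) = 0 since w^94 = 1, w ≠ 1.
Alternatively: coefficient of z^93 in z^94 - 1 is 0.

0


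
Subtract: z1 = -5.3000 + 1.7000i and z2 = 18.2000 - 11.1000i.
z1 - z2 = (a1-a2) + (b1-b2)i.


Real: -5.3 - 18.2 = -23.5
Imag: 1.7 + 11.1 = 12.8

-23.5000 + 12.8000i


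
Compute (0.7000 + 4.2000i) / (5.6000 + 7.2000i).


Conjugate of z2 = 5.6000 - 7.2000i
Numerator: (0.7000 + 4.2000i)(5.6000 - 7.2000i) = 34.1600 + 18.4800i
Denominator: 5.6^2 + 7.2^2 = 83.2
Result = (34.1600 + 18.4800i)/83.2

0.4106 + 0.2221i


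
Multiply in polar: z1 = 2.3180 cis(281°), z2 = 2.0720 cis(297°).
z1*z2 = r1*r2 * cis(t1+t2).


r = 2.3180 * 2.0720 = 4.8029
theta = 281° + 297° = 578° = 218° (mod 360)

4.8029 cis(218°)


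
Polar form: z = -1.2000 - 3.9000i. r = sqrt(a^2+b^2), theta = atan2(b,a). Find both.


r = sqrt(1.44+15.21) = sqrt(16.65) = 4.0804
theta = atan2(-3.9, -1.2) = -107.1027 degrees

r = 4.0804, theta = -107.1027 degrees


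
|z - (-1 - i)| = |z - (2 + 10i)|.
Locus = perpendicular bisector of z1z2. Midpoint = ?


Equal distances means the locus is the perpendicular bisector of z1 and z2.
Midpoint = ((-1+2)/2, (-1+10)/2) = (0.5000, 4.5000)

Perpendicular bisector through (0.5000, 4.5000)


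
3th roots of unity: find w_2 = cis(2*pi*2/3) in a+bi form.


Angle = 360*2/3 = 240°
a = cos(240°) = -0.5000
b = sin(240°) = -0.8660

-0.5000 - 0.8660i


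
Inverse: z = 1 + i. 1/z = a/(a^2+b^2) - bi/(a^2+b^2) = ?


|z|^2 = 1+1 = 2
1/z = (1 - 1i)/2

1/z = 0.5000 - 0.5000i


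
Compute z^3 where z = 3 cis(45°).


r^3 = 3^3 = 27
n*theta = 3*45° = 135° = 135° (mod 360)
a = 27*cos(135°) = -19.0919
b = 27*sin(135°) = 19.0919

27 cis(135°) = -19.0919 + 19.0919i


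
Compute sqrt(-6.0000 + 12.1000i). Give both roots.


|z| = sqrt(36+146.41) = 13.5059
sqrt((|z|+a)/2) = sqrt((13.5059+(-6))/2) = sqrt(3.7530) = 1.9373
sqrt((|z|-a)/2) = sqrt((13.5059-(-6))/2) = sqrt(9.7530) = 3.1230

±(1.9373 + 3.1230i) i.e. 1.9373 + 3.1230i and -1.9373 - 3.1230i


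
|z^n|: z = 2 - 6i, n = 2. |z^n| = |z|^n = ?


|z| = sqrt(4+36) = sqrt(40) = 6.3246
|z^2| = |z|^2 = (sqrt(40))^2 = 40

|z^2| = 40


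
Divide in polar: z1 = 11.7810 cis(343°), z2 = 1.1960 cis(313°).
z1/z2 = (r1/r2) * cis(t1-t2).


r = 11.7810 / 1.1960 = 9.8503
theta = 343° - 313° = 30° = 30° (mod 360)

9.8503 cis(30°)
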